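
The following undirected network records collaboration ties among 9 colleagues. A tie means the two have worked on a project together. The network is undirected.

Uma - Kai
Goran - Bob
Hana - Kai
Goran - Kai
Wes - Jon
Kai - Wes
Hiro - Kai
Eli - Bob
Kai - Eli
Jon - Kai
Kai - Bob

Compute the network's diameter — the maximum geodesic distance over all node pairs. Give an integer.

2

Eccentricity of each node (its greatest distance to any other): Bob:2, Eli:2, Goran:2, Hana:2, Hiro:2, Jon:2, Kai:1, Uma:2, Wes:2.
The maximum eccentricity is 2, realized for instance by the pair Hana–Jon via Hana – Kai – Jon. So the diameter is 2.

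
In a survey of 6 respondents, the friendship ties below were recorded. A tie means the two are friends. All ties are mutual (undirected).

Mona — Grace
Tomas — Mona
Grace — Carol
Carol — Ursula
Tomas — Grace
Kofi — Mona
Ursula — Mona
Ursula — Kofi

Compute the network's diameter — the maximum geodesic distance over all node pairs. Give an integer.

2

Eccentricity of each node (its greatest distance to any other): Carol:2, Grace:2, Kofi:2, Mona:2, Tomas:2, Ursula:2.
The maximum eccentricity is 2, realized for instance by the pair Kofi–Carol via Kofi – Ursula – Carol. So the diameter is 2.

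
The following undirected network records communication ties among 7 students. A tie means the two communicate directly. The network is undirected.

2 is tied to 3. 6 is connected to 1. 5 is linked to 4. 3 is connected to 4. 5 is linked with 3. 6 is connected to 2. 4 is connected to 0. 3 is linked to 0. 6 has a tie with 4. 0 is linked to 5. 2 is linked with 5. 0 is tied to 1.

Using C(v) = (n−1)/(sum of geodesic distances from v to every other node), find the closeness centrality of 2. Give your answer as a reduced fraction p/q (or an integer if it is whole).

Distances from 2: 0:2, 1:2, 3:1, 4:2, 5:1, 6:1. Sum = 9.
n = 7, so closeness = 6/9 = 2/3.

2/3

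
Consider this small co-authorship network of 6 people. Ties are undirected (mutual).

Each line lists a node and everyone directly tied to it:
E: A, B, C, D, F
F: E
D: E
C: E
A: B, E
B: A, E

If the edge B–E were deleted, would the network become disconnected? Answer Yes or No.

No

Even without that edge, B still reaches E via B – A – E, so the network stays connected. Not a bridge.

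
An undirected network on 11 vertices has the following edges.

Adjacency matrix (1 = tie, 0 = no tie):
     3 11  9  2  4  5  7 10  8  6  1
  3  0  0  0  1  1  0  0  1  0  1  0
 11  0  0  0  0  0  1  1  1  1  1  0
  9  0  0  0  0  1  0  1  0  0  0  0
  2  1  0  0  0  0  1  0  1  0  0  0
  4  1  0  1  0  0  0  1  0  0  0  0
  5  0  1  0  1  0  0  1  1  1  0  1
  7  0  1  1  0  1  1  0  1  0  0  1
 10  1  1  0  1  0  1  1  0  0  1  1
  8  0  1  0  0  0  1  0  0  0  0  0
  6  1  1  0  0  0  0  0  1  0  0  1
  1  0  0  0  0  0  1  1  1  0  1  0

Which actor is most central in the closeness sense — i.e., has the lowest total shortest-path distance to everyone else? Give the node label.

Farness (sum of distances to all others) for each node — 1:16, 2:18, 3:17, 4:18, 5:14, 6:17, 7:14, 8:21, 9:21, 10:13, 11:15.
The smallest farness is 13, for 10, so 10 has the highest closeness.

10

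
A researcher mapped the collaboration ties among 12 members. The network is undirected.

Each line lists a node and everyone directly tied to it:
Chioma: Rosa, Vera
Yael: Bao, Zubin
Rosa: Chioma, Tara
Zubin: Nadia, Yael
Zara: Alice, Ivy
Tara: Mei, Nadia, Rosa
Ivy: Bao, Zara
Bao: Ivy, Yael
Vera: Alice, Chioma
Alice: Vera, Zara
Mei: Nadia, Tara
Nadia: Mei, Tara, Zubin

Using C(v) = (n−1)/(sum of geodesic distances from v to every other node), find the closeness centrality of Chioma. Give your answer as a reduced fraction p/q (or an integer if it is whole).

Distances from Chioma: Alice:2, Bao:5, Ivy:4, Mei:3, Nadia:3, Rosa:1, Tara:2, Vera:1, Yael:5, Zara:3, Zubin:4. Sum = 33.
n = 12, so closeness = 11/33 = 1/3.

1/3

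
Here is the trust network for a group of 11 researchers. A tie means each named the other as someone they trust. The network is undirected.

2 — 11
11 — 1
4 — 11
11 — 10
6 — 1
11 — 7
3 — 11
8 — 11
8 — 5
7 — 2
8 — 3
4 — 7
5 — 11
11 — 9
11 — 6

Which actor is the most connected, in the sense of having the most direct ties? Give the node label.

Degrees — 1:2, 2:2, 3:2, 4:2, 5:2, 6:2, 7:3, 8:3, 9:1, 10:1, 11:10.
The maximum is 10, attained only by 11.

11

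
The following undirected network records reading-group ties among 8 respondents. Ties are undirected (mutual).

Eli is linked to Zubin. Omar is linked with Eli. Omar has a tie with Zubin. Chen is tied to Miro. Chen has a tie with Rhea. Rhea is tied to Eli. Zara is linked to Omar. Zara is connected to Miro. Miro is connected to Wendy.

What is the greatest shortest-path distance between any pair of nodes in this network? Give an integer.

Eccentricity of each node (its greatest distance to any other): Chen:3, Eli:4, Miro:3, Omar:3, Rhea:3, Wendy:4, Zara:3, Zubin:4.
The maximum eccentricity is 4, realized for instance by the pair Wendy–Zubin via Wendy – Miro – Zara – Omar – Zubin. So the diameter is 4.

4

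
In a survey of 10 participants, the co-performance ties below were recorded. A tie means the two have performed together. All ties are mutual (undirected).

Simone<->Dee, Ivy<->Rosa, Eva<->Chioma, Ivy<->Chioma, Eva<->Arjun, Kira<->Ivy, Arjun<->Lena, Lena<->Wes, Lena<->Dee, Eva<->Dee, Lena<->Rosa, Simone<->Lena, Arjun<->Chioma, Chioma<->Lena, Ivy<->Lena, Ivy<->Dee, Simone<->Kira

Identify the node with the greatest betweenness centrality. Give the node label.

Unnormalized betweenness of each node: Arjun:13/15, Chioma:41/15, Dee:107/30, Eva:5/6, Ivy:197/30, Kira:1/3, Lena:239/15, Rosa:0, Simone:13/6, Wes:0.
Lena has the largest value, 239/15, making it the main broker — the node through which the most shortest paths run.

Lena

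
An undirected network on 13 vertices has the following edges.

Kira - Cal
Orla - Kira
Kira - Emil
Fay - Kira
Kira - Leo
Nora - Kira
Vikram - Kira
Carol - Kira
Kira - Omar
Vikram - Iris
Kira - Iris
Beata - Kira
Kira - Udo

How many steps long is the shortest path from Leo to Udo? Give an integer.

2

One shortest route is Leo – Kira – Udo, which uses 2 edges, and Leo and Udo are not directly tied, so nothing shorter exists. So d(Leo,Udo) = 2.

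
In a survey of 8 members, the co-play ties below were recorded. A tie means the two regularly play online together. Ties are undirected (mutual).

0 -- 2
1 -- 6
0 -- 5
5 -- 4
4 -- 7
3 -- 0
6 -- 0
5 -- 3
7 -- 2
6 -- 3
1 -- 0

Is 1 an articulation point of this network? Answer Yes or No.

No

Even without 1, every remaining node can still reach every other (the residual graph is connected), so 1 is not a cut vertex.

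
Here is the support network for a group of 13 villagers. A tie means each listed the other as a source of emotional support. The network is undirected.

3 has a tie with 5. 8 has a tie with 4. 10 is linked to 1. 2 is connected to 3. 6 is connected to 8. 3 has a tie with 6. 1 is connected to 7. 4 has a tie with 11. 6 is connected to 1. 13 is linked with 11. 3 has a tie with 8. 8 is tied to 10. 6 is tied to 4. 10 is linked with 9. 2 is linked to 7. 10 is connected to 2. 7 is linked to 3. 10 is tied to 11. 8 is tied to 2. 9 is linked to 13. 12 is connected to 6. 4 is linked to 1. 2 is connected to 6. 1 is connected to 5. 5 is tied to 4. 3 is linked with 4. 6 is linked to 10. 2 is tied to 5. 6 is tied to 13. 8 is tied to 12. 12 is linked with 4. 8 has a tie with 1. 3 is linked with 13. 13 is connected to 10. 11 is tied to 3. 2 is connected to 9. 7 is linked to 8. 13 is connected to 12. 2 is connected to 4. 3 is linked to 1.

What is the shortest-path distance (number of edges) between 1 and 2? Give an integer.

One shortest route is 1 – 6 – 2, which uses 2 edges, and 1 and 2 are not directly tied, so nothing shorter exists. So d(1,2) = 2.

2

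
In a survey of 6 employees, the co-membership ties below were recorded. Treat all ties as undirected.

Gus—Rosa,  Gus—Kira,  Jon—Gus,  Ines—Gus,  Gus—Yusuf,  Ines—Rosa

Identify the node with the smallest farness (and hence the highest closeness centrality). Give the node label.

Gus

Farness (sum of distances to all others) for each node — Gus:5, Ines:8, Jon:9, Kira:9, Rosa:8, Yusuf:9.
The smallest farness is 5, for Gus, so Gus has the highest closeness.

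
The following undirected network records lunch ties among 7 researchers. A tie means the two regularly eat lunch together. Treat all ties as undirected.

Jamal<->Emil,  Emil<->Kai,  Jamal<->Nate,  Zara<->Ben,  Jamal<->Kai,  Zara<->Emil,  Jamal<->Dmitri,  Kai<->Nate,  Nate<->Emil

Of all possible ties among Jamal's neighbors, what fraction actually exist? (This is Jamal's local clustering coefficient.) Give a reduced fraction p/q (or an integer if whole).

1/2

Jamal's neighbors: Dmitri, Emil, Kai, and Nate (k = 4).
Possible neighbor pairs: C(4,2) = 6. Edges among them: Emil–Kai, Emil–Nate, Kai–Nate → e = 3.
Clustering(Jamal) = 3/6 = 1/2.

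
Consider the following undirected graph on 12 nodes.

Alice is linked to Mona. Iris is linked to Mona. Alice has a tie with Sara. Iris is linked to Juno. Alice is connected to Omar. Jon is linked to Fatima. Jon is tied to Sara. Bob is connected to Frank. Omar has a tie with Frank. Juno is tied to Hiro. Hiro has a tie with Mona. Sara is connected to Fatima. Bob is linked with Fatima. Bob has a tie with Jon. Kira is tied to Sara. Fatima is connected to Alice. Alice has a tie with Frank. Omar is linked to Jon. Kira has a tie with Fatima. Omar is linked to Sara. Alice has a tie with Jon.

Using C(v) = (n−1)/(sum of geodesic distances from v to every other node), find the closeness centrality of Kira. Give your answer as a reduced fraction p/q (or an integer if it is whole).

11/29

Distances from Kira: Alice:2, Bob:2, Fatima:1, Frank:3, Hiro:4, Iris:4, Jon:2, Juno:5, Mona:3, Omar:2, Sara:1. Sum = 29.
n = 12, so closeness = 11/29.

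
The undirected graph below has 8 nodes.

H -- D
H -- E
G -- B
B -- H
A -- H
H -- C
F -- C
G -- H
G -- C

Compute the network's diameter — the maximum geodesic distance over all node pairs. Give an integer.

3

Eccentricity of each node (its greatest distance to any other): A:3, B:3, C:2, D:3, E:3, F:3, G:2, H:2.
The maximum eccentricity is 3, realized for instance by the pair B–F via B – G – C – F. So the diameter is 3.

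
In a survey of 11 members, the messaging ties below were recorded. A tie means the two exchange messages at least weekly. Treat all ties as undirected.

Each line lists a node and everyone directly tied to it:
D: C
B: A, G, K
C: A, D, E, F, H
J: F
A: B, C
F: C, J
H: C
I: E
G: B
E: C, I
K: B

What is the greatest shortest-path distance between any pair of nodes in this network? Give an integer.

5

Eccentricity of each node (its greatest distance to any other): A:3, B:4, C:3, D:4, E:4, F:4, G:5, H:4, I:5, J:5, K:5.
The maximum eccentricity is 5, realized for instance by the pair G–I via G – B – A – C – E – I. So the diameter is 5.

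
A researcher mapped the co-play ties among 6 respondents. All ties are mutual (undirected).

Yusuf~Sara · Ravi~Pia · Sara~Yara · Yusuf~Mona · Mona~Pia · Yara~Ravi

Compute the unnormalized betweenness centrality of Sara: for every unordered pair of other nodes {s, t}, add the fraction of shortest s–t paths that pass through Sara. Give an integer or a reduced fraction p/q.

2

Pairs whose geodesics pass through Sara — Mona–Yara: 1/2; Yusuf–Yara: 1; Yusuf–Ravi: 1/2.
All other pairs contribute 0.
Summing the contributions gives betweenness(Sara) = 2.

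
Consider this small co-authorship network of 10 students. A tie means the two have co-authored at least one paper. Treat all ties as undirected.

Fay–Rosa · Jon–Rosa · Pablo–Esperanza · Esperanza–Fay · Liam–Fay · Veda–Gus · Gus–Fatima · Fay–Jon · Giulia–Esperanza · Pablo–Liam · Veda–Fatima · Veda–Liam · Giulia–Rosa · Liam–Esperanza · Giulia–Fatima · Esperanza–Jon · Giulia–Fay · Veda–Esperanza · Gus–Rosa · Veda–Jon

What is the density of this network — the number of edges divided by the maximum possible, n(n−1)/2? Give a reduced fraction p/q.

4/9

There are 20 edges and 10 nodes, so the maximum possible is C(10,2) = 45.
Density = 20/45 = 4/9.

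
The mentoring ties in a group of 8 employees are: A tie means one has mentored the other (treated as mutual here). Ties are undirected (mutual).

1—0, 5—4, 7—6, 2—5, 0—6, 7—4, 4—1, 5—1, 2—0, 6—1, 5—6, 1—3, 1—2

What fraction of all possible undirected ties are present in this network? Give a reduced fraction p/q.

There are 13 edges and 8 nodes, so the maximum possible is C(8,2) = 28.
Density = 13/28.

13/28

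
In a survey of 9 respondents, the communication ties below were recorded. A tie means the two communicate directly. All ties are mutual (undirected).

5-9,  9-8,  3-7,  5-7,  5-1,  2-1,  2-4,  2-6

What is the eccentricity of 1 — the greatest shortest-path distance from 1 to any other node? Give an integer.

Distances from 1: 2:1, 3:3, 4:2, 5:1, 6:2, 7:2, 8:3, 9:2.
The largest is 3 (to 3 and 8), so the eccentricity of 1 is 3.

3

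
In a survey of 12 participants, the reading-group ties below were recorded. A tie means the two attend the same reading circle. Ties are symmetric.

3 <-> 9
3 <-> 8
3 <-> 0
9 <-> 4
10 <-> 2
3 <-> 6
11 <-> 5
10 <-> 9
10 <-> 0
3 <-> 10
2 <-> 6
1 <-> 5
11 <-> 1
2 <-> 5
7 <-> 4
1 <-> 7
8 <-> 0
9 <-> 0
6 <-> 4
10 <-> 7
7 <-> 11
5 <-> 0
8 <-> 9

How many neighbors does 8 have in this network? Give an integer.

3

8 is directly tied to 0, 3, and 9. That is 3 neighbors, so the degree of 8 is 3.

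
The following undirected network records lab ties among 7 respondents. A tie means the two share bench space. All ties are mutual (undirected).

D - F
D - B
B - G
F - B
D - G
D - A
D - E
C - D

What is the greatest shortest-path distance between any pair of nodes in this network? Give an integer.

Eccentricity of each node (its greatest distance to any other): A:2, B:2, C:2, D:1, E:2, F:2, G:2.
The maximum eccentricity is 2, realized for instance by the pair E–G via E – D – G. So the diameter is 2.

2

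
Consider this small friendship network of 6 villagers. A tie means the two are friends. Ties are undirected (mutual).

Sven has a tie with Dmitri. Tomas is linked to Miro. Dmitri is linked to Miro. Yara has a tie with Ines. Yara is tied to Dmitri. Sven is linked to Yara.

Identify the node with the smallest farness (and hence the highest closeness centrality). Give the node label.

Dmitri

Farness (sum of distances to all others) for each node — Dmitri:7, Ines:12, Miro:9, Sven:9, Tomas:13, Yara:8.
The smallest farness is 7, for Dmitri, so Dmitri has the highest closeness.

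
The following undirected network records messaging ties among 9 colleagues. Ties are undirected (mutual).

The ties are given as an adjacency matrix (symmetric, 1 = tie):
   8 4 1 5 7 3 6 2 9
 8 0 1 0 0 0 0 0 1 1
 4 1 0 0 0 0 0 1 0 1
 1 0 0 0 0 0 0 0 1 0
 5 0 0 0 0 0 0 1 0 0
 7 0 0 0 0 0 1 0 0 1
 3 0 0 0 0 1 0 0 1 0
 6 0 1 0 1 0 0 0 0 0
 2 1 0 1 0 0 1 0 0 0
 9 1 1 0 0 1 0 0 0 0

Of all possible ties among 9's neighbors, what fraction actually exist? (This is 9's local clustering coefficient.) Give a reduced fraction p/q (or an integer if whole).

1/3

9's neighbors: 4, 7, and 8 (k = 3).
Possible neighbor pairs: C(3,2) = 3. Edges among them: 4–8 → e = 1.
Clustering(9) = 1/3.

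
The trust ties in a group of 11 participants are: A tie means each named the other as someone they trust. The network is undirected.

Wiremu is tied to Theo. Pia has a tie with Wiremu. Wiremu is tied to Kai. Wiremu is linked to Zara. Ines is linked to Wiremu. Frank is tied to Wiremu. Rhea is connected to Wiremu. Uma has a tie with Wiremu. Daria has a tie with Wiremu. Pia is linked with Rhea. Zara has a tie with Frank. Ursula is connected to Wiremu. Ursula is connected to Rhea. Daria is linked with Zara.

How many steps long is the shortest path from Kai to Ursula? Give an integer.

2

One shortest route is Kai – Wiremu – Ursula, which uses 2 edges, and Kai and Ursula are not directly tied, so nothing shorter exists. So d(Kai,Ursula) = 2.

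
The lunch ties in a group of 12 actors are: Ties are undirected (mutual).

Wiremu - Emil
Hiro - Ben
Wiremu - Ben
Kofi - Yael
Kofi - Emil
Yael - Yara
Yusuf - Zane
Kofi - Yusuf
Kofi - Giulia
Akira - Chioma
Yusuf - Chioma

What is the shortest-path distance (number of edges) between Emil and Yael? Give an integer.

One shortest route is Emil – Kofi – Yael, which uses 2 edges, and Emil and Yael are not directly tied, so nothing shorter exists. So d(Emil,Yael) = 2.

2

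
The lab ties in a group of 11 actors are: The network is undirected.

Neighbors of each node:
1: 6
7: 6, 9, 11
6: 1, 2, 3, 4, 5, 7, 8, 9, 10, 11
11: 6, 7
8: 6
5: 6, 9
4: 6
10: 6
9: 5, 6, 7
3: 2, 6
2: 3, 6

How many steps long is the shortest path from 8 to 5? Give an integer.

2

One shortest route is 8 – 6 – 5, which uses 2 edges, and 8 and 5 are not directly tied, so nothing shorter exists. So d(8,5) = 2.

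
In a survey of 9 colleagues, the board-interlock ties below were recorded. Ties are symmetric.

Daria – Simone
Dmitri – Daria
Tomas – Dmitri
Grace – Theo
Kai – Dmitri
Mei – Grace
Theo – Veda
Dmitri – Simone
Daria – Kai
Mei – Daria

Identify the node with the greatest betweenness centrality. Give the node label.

Daria

Unnormalized betweenness of each node: Daria:33/2, Dmitri:15/2, Grace:12, Kai:0, Mei:15, Simone:0, Theo:7, Tomas:0, Veda:0.
Daria has the largest value, 33/2, making it the main broker — the node through which the most shortest paths run.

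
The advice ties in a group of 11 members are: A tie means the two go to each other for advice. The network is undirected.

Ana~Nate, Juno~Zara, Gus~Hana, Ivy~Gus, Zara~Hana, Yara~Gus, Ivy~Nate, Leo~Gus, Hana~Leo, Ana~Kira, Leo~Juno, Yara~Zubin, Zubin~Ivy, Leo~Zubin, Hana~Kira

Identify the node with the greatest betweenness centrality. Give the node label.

Unnormalized betweenness of each node: Ana:5/2, Gus:67/6, Hana:46/3, Ivy:17/2, Juno:1, Kira:35/6, Leo:59/6, Nate:11/3, Yara:1/3, Zara:3/2, Zubin:13/3.
Hana has the largest value, 46/3, making it the main broker — the node through which the most shortest paths run.

Hana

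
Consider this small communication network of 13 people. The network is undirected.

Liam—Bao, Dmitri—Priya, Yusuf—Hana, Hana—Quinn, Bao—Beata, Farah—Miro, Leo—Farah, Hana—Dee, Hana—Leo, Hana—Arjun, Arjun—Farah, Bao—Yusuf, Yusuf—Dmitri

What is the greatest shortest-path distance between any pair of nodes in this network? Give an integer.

Eccentricity of each node (its greatest distance to any other): Arjun:4, Bao:5, Beata:6, Dee:4, Dmitri:5, Farah:5, Hana:3, Leo:4, Liam:6, Miro:6, Priya:6, Quinn:4, Yusuf:4.
The maximum eccentricity is 6, realized for instance by the pair Miro–Beata via Miro – Farah – Leo – Hana – Yusuf – Bao – Beata. So the diameter is 6.

6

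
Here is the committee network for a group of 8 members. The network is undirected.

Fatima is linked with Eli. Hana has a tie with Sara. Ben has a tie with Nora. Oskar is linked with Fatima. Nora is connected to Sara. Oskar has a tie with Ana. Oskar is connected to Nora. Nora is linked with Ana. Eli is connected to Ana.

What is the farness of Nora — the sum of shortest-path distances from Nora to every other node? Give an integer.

Distances from Nora: Ana:1, Ben:1, Eli:2, Fatima:2, Hana:2, Oskar:1, Sara:1.
Sum = 1 + 1 + 2 + 2 + 2 + 1 + 1 = 10.

10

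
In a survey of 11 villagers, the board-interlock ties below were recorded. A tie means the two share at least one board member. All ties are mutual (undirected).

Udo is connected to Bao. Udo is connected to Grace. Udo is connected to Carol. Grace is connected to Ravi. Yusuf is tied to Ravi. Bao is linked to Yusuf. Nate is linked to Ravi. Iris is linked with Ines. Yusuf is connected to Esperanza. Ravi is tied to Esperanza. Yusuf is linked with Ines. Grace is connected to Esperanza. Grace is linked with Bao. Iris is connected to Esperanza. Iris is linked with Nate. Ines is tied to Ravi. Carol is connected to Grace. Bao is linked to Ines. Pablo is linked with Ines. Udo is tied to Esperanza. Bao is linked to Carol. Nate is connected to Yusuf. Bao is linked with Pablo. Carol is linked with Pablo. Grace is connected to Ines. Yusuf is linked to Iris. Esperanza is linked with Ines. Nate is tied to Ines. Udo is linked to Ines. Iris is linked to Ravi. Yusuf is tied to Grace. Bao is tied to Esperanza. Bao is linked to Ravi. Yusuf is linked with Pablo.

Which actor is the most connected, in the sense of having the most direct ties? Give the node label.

Degrees — Bao:8, Carol:4, Esperanza:7, Grace:7, Ines:9, Iris:5, Nate:4, Pablo:4, Ravi:7, Udo:5, Yusuf:8.
The maximum is 9, attained only by Ines.

Ines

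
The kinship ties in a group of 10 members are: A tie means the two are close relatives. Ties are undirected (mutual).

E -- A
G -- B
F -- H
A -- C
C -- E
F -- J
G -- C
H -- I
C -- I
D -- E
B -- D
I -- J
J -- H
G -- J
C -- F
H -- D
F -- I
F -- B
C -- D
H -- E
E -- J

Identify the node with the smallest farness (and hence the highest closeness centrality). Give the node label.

Farness (sum of distances to all others) for each node — A:17, B:16, C:12, D:14, E:13, F:13, G:15, H:13, I:14, J:13.
The smallest farness is 12, for C, so C has the highest closeness.

C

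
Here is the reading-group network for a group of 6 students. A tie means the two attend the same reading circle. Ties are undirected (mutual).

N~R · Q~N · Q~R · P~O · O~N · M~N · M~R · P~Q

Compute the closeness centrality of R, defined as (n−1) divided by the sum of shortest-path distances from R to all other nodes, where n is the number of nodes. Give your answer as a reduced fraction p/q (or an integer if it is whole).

Distances from R: M:1, N:1, O:2, P:2, Q:1. Sum = 7.
n = 6, so closeness = 5/7.

5/7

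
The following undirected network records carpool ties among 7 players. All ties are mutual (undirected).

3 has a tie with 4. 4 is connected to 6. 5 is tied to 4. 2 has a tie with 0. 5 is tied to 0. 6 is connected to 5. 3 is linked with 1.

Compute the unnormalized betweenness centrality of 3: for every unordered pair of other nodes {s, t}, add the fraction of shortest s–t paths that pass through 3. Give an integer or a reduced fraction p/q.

Pairs whose geodesics pass through 3 — 0–1: 1; 1–2: 1; 1–6: 1; 1–4: 1; 1–5: 1.
All other pairs contribute 0.
Summing the contributions gives betweenness(3) = 5.

5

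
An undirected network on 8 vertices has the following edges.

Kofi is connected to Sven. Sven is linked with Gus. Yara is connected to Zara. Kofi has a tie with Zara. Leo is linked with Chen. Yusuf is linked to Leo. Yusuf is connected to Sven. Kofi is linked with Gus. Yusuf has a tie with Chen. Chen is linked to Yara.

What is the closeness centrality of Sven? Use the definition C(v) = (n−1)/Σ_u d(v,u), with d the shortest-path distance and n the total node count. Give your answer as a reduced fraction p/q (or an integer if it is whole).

Distances from Sven: Chen:2, Gus:1, Kofi:1, Leo:2, Yara:3, Yusuf:1, Zara:2. Sum = 12.
n = 8, so closeness = 7/12.

7/12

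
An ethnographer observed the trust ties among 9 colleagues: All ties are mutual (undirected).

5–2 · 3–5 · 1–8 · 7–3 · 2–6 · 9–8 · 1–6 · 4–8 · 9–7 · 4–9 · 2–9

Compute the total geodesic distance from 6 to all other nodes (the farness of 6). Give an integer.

Distances from 6: 1:1, 2:1, 3:3, 4:3, 5:2, 7:3, 8:2, 9:2.
Sum = 1 + 1 + 3 + 3 + 2 + 3 + 2 + 2 = 17.

17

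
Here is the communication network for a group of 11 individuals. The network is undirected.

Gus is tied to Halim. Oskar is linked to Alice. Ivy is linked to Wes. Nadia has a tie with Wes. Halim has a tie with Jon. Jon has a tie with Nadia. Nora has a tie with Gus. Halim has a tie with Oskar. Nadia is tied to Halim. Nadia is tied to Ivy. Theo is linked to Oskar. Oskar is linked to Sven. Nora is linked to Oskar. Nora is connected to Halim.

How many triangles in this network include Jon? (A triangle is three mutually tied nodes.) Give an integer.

1

Jon's neighbors: Halim and Nadia.
Neighbor pairs that are themselves tied: Jon–Halim–Nadia. Each forms one triangle with Jon, for 1 in total.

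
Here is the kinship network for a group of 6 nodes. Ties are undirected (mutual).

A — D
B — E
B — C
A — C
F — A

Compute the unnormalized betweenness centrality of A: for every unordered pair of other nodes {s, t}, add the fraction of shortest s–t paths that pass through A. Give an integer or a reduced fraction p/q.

7

Pairs whose geodesics pass through A — F–E: 1; F–D: 1; F–B: 1; F–C: 1; E–D: 1; D–B: 1; D–C: 1.
All other pairs contribute 0.
Summing the contributions gives betweenness(A) = 7.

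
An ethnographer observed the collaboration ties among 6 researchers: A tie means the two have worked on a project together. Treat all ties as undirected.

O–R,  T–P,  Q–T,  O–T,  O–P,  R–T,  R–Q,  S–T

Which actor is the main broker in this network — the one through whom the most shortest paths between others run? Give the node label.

T

Unnormalized betweenness of each node: O:1/2, P:0, Q:0, R:1/2, S:0, T:6.
T has the largest value, 6, making it the main broker — the node through which the most shortest paths run.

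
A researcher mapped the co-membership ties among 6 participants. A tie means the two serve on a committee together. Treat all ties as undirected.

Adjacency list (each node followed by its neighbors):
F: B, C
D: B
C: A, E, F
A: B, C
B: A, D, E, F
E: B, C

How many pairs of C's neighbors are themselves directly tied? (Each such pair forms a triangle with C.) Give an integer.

C's neighbors are A, E, and F, but none of them are tied to each other, so no triangle contains C.

0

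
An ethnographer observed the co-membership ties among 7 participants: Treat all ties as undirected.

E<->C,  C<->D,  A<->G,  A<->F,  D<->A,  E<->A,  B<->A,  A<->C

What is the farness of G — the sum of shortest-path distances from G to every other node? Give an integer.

Distances from G: A:1, B:2, C:2, D:2, E:2, F:2.
Sum = 1 + 2 + 2 + 2 + 2 + 2 = 11.

11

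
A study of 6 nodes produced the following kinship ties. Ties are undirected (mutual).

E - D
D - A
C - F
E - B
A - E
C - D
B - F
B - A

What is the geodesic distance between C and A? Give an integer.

2

One shortest route is C – D – A, which uses 2 edges, and C and A are not directly tied, so nothing shorter exists. So d(C,A) = 2.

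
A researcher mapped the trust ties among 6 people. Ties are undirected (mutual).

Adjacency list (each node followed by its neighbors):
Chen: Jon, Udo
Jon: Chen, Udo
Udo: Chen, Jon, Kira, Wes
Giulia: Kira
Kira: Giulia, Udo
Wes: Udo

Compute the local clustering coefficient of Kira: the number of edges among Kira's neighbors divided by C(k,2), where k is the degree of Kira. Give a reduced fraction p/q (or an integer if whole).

0

Kira's neighbors: Giulia and Udo (k = 2).
Possible neighbor pairs: C(2,2) = 1. Edges among them: none → e = 0.
Clustering(Kira) = 0/1.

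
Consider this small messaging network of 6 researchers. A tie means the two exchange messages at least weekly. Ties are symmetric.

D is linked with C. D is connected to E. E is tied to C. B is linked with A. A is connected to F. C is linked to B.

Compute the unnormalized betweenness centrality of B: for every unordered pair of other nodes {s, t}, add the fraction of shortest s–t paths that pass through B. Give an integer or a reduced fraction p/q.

Pairs whose geodesics pass through B — D–F: 1; D–A: 1; E–F: 1; E–A: 1; C–F: 1; C–A: 1.
All other pairs contribute 0.
Summing the contributions gives betweenness(B) = 6.

6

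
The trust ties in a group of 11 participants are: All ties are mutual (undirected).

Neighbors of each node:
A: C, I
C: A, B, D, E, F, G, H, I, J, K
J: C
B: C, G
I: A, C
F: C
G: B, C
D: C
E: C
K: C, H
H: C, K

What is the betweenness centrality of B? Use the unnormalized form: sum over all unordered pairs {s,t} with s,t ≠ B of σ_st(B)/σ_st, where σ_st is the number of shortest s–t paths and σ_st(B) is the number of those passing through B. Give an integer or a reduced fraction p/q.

No shortest path between any pair of other nodes passes through B.
Summing the contributions gives betweenness(B) = 0.

0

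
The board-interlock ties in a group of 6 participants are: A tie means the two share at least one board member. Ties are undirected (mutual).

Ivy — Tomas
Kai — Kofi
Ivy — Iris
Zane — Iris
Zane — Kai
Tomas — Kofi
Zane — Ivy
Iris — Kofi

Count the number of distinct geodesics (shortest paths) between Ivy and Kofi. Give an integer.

2

The shortest distance is 2. The length-2 paths are: Ivy–Tomas–Kofi; Ivy–Iris–Kofi.
That gives 2 distinct shortest paths.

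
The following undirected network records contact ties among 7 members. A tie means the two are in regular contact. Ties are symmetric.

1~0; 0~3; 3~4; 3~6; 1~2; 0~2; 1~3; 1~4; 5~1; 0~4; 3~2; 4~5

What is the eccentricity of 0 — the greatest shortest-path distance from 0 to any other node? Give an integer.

Distances from 0: 1:1, 2:1, 3:1, 4:1, 5:2, 6:2.
The largest is 2 (to 5 and 6), so the eccentricity of 0 is 2.

2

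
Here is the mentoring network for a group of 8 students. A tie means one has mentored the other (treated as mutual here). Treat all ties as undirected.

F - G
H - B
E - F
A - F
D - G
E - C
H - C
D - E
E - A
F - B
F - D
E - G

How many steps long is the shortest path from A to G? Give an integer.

One shortest route is A – E – G, which uses 2 edges, and A and G are not directly tied, so nothing shorter exists. So d(A,G) = 2.

2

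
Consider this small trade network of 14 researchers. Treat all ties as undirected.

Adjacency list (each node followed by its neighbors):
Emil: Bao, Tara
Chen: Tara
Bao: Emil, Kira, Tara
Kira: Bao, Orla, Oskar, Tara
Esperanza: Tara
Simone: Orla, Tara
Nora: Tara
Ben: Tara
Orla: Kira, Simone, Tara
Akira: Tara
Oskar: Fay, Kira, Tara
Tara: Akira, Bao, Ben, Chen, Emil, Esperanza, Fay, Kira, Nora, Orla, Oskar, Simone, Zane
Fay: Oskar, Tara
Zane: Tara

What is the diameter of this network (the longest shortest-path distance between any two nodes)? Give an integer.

2

Eccentricity of each node (its greatest distance to any other): Akira:2, Bao:2, Ben:2, Chen:2, Emil:2, Esperanza:2, Fay:2, Kira:2, Nora:2, Orla:2, Oskar:2, Simone:2, Tara:1, Zane:2.
The maximum eccentricity is 2, realized for instance by the pair Bao–Fay via Bao – Tara – Fay. So the diameter is 2.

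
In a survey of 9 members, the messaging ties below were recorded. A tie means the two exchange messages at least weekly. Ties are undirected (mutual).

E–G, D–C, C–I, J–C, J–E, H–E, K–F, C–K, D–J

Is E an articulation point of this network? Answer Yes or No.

Yes

Removing E leaves {C, D, F, I, J, and K} with no path to {G}, so the network splits into 3 components. E is a cut vertex.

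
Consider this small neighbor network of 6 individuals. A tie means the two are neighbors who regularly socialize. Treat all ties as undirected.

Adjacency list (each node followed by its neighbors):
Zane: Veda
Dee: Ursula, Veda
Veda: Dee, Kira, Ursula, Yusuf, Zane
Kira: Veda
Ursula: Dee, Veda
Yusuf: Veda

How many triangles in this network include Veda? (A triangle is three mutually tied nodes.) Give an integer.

1

Veda's neighbors: Dee, Kira, Ursula, Yusuf, and Zane.
Neighbor pairs that are themselves tied: Veda–Dee–Ursula. Each forms one triangle with Veda, for 1 in total.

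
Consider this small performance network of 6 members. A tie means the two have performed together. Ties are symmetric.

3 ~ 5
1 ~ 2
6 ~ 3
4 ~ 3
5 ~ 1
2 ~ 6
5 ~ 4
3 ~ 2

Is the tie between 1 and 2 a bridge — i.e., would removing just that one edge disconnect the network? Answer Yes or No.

No

Even without that edge, 1 still reaches 2 via 1 – 5 – 3 – 2, so the network stays connected. Not a bridge.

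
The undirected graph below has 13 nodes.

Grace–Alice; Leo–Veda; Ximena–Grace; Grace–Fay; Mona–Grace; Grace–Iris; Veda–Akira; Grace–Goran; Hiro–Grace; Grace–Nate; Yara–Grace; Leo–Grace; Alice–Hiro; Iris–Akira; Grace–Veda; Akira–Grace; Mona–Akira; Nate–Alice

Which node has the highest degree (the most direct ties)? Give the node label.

Grace

Degrees — Akira:4, Alice:3, Fay:1, Goran:1, Grace:12, Hiro:2, Iris:2, Leo:2, Mona:2, Nate:2, Veda:3, Ximena:1, Yara:1.
The maximum is 12, attained only by Grace.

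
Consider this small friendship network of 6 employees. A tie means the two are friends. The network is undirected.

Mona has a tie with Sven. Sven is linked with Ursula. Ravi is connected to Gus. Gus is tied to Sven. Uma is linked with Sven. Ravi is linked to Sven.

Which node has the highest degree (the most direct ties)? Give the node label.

Sven

Degrees — Gus:2, Mona:1, Ravi:2, Sven:5, Uma:1, Ursula:1.
The maximum is 5, attained only by Sven.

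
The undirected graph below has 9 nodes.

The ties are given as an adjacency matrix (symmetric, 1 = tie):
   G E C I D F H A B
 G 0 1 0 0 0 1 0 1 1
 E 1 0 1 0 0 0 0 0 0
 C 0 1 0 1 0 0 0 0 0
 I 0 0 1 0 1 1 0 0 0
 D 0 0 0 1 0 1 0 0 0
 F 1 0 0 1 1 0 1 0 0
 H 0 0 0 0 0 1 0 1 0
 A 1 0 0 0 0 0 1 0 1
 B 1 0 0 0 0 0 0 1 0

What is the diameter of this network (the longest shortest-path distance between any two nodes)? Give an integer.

3

Eccentricity of each node (its greatest distance to any other): A:3, B:3, C:3, D:3, E:3, F:2, G:2, H:3, I:3.
The maximum eccentricity is 3, realized for instance by the pair E–D via E – C – I – D. So the diameter is 3.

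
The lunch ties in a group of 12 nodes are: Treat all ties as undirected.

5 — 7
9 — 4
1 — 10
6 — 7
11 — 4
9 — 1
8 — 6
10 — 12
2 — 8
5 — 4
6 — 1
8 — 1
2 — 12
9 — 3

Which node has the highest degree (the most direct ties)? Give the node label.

1

Degrees — 1:4, 2:2, 3:1, 4:3, 5:2, 6:3, 7:2, 8:3, 9:3, 10:2, 11:1, 12:2.
The maximum is 4, attained only by 1.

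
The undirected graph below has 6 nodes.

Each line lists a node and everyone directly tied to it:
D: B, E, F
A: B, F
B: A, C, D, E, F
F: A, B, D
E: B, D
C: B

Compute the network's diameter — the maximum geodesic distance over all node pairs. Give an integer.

2

Eccentricity of each node (its greatest distance to any other): A:2, B:1, C:2, D:2, E:2, F:2.
The maximum eccentricity is 2, realized for instance by the pair C–D via C – B – D. So the diameter is 2.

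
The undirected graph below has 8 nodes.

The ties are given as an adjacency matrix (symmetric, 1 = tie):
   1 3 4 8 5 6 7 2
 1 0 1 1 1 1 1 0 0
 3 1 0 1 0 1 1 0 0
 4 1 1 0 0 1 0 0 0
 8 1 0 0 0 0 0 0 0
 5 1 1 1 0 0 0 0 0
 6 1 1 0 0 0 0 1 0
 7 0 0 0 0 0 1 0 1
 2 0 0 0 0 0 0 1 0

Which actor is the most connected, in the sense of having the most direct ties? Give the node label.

1

Degrees — 1:5, 2:1, 3:4, 4:3, 5:3, 6:3, 7:2, 8:1.
The maximum is 5, attained only by 1.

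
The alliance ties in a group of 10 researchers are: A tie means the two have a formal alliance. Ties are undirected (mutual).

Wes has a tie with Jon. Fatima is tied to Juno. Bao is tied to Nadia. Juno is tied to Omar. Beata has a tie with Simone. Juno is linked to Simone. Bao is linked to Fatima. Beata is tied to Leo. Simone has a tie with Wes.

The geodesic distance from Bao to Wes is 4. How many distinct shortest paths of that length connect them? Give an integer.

The shortest distance is 4, and the only length-4 path is Bao–Fatima–Juno–Simone–Wes. So there is exactly 1 shortest path.

1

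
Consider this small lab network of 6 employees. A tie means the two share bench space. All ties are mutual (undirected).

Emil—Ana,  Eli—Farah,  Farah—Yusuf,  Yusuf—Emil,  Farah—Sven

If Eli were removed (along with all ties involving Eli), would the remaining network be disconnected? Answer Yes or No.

No

Even without Eli, every remaining node can still reach every other (the residual graph is connected), so Eli is not a cut vertex.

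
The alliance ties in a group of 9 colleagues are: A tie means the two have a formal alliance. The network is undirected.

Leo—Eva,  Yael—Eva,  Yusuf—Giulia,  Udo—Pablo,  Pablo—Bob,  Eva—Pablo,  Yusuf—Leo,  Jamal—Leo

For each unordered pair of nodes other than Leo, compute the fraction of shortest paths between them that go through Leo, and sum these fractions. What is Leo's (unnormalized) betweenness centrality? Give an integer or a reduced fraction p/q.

Pairs whose geodesics pass through Leo — Jamal–Bob: 1; Jamal–Udo: 1; Jamal–Yael: 1; Jamal–Yusuf: 1; Jamal–Eva: 1; Jamal–Pablo: 1; Jamal–Giulia: 1; Bob–Yusuf: 1; Bob–Giulia: 1; Udo–Yusuf: 1; Udo–Giulia: 1; Yael–Yusuf: 1; Yael–Giulia: 1; Yusuf–Eva: 1 … (+3 more pairs).
All other pairs contribute 0.
Summing the contributions gives betweenness(Leo) = 17.

17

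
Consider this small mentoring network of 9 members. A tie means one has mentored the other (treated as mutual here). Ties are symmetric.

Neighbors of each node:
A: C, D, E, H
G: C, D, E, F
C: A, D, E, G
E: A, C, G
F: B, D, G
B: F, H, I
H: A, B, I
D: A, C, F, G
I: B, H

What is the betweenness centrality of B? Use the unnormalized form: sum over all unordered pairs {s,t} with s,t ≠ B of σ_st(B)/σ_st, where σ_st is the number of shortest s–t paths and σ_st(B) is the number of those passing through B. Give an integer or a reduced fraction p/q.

Pairs whose geodesics pass through B — I–G: 1; I–F: 1; I–D: 1/2; H–G: 1/4; H–F: 1.
All other pairs contribute 0.
Summing the contributions gives betweenness(B) = 15/4.

15/4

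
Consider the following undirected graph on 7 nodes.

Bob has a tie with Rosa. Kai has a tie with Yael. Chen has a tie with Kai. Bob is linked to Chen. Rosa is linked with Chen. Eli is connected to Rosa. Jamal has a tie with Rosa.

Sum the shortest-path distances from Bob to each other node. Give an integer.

Distances from Bob: Chen:1, Eli:2, Jamal:2, Kai:2, Rosa:1, Yael:3.
Sum = 1 + 2 + 2 + 2 + 1 + 3 = 11.

11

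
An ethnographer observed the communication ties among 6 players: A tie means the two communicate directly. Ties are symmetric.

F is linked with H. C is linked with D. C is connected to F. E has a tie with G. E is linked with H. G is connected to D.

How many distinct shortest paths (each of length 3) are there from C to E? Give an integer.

2

The shortest distance is 3. The length-3 paths are: C–D–G–E; C–F–H–E.
That gives 2 distinct shortest paths.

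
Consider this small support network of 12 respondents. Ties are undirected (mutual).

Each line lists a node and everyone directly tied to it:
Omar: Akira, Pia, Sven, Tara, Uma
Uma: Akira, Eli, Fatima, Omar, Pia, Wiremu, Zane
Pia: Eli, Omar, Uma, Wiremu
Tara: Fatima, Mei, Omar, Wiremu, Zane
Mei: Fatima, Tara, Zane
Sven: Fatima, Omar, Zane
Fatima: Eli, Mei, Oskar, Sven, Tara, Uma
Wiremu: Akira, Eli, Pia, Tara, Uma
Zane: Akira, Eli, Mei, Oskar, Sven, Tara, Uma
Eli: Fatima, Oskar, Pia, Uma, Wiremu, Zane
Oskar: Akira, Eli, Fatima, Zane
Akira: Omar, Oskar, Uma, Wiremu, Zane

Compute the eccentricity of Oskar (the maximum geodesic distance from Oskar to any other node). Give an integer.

Distances from Oskar: Akira:1, Eli:1, Fatima:1, Mei:2, Omar:2, Pia:2, Sven:2, Tara:2, Uma:2, Wiremu:2, Zane:1.
The largest is 2 (to Mei, Tara, Uma, Sven, Omar, Wiremu, and Pia), so the eccentricity of Oskar is 2.

2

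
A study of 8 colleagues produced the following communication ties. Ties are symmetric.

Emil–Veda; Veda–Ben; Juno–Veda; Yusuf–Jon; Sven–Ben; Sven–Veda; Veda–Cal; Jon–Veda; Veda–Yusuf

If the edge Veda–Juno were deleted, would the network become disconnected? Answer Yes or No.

Yes

Without the Veda–Juno edge there is no alternate route between Veda and Juno, so the network disconnects. It is a bridge.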